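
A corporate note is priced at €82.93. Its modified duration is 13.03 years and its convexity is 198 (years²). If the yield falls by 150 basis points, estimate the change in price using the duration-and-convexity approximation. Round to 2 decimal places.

Duration effect: -D_mod·Δy = -13.03 × (-0.015) = +0.195450
Convexity effect: ½·C·(Δy)² = 0.5 × 198 × (-0.015)² = +0.0222750
ΔP/P ≈ +0.195450 + 0.0222750 = +0.217725
ΔP ≈ 82.93 × (+0.217725) = +18.05593425.

+€18.06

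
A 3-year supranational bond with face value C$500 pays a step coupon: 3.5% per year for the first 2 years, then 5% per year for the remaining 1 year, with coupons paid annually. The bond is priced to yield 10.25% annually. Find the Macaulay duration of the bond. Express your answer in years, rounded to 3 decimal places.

2.891 years

Periodic yield y = 0.1025. Discount each cash flow and weight by its year:
  t   CF        PV=CF/(1+0.1025)^t    t·PV
  1        17.50        15.8730        15.8730
  2        17.50        14.3973        28.7946
  3       525.00       391.7631     1,175.2892
  Σ                    422.0334     1,219.9569
Price P = Σ PV = 422.0334.
Macaulay duration = Σ(t·PV) / P = 1,219.9569 / 422.0334 = 2.89066 years.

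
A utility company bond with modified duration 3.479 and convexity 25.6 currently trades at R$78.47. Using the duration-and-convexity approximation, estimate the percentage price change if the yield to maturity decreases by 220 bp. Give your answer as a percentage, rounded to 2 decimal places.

+8.27%

Duration effect: -D_mod·Δy = -3.479 × (-0.022) = +0.076538
Convexity effect: ½·C·(Δy)² = 0.5 × 25.6 × (-0.022)² = +0.0061952
ΔP/P ≈ +0.076538 + 0.0061952 = +0.0827332
= +8.27332%.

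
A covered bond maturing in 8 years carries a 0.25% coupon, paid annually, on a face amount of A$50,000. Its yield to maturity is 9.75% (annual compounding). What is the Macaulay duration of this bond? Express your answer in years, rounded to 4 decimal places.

Periodic yield y = 0.0975. Discount each cash flow and weight by its year:
  t   CF        PV=CF/(1+0.0975)^t    t·PV
  1       125.00       113.8952       113.8952
  2       125.00       103.7770       207.5539
  3       125.00        94.5576       283.6728
  4       125.00        86.1573       344.6291
  5       125.00        78.5032       392.5160
  6       125.00        71.5291       429.1747
  7       125.00        65.1746       456.2221
  8    50,125.00    23,813.2216   190,505.7732
  Σ                 24,426.8156   192,733.4370
Price P = Σ PV = 24,426.8156.
Macaulay duration = Σ(t·PV) / P = 192,733.4370 / 24,426.8156 = 7.89024 years.

7.8902 years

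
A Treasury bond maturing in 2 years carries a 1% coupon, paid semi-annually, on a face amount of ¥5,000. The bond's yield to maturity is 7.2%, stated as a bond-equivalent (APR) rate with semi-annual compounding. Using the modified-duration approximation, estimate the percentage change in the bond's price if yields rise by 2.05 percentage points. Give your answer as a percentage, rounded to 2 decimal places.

-3.93%

Periodic yield y = 0.036. Modified duration first:
  t   CF        PV=CF/(1+0.036)^t    t·PV
  1        25.00        24.1313        24.1313
  2        25.00        23.2927        46.5855
  3        25.00        22.4833        67.4500
  4     5,025.00     4,362.1143    17,448.4573
  Σ                  4,432.0217    17,586.6241
P = 4,432.0217; D_Mac = 3.96808 half-year periods = 1.98404 yrs; D_mod = 1.98404/(1+0.036) = 1.91510 yrs.
ΔP/P ≈ -D_mod · Δy = -1.91510 × (+0.0205) = -0.039259 = -3.9259%.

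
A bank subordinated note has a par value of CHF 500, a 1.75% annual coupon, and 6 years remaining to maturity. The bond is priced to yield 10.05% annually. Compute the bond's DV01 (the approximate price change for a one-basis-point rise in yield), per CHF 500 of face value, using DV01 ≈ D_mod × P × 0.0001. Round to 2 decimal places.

Periodic yield y = 0.1005.
  t   CF        PV=CF/(1+0.1005)^t    t·PV
  1         8.75         7.9509         7.9509
  2         8.75         7.2248        14.4497
  3         8.75         6.5650        19.6951
  4         8.75         5.9655        23.8621
  5         8.75         5.4207        27.1037
  6       508.75       286.3941     1,718.3649
  Σ                    319.5212     1,811.4263
P = 319.5212; D_Mac = 5.66919 yrs; D_mod = 5.15147 yrs.
DV01 ≈ 5.15147 × 319.5212 × 0.0001 = 0.164600.

CHF 0.16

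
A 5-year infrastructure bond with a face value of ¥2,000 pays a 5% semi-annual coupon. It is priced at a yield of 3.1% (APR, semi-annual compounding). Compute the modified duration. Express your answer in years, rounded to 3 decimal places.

Periodic yield y = 0.0155. First find Macaulay duration:
  t   CF        PV=CF/(1+0.0155)^t    t·PV
  1        50.00        49.2368        49.2368
  2        50.00        48.4853        96.9706
  3        50.00        47.7453       143.2358
  4        50.00        47.0165       188.0660
  5        50.00        46.2989       231.4943
  6        50.00        45.5922       273.5531
  7        50.00        44.8963       314.2741
  8        50.00        44.2110       353.6882
  9        50.00        43.5362       391.8259
  10    2,050.00     1,757.7398    17,577.3979
  Σ                  2,174.7583    19,619.7428
P = 2,174.7583; Macaulay duration = 19,619.7428 / 2,174.7583 = 9.02157 half-year periods = 4.51079 years.
Modified duration = D_Mac / (1 + y) = 4.51079 / 1.0155 = 4.44194 years.

4.442 years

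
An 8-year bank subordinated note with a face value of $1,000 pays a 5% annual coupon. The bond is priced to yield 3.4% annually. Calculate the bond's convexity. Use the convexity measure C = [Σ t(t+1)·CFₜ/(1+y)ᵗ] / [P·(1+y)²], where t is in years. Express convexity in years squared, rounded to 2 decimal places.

54.63

With y = 0.034:
  t   CF        PV=CF/(1+0.034)^t    t·PV        t(t+1)·PV
  1        50.00        48.3559        48.3559          96.7118
  2        50.00        46.7659        93.5317         280.5952
  3        50.00        45.2281       135.6843         542.7373
  4        50.00        43.7409       174.9637         874.8183
  5        50.00        42.3026       211.5131       1,269.0787
  6        50.00        40.9116       245.4698       1,718.2884
  7        50.00        39.5664       276.9646       2,215.7168
  8     1,050.00       803.5724     6,428.5789      57,857.2098
  Σ                  1,110.4438     7,615.0620      64,855.1562
P = 1,110.4438.
Convexity = Σ t(t+1)·PV / [P·(1+y)²] = 64,855.1562 / (1,110.4438 × 1.069156) = 54.62694.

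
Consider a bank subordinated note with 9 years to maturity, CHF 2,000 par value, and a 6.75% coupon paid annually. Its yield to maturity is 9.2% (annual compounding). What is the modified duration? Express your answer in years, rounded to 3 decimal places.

6.271 years

Periodic yield y = 0.092. First find Macaulay duration:
  t   CF        PV=CF/(1+0.092)^t    t·PV
  1       135.00       123.6264       123.6264
  2       135.00       113.2110       226.4219
  3       135.00       103.6730       311.0191
  4       135.00        94.9387       379.7547
  5       135.00        86.9402       434.7009
  6       135.00        79.6156       477.6933
  7       135.00        72.9080       510.3561
  8       135.00        66.7656       534.1247
  9     2,135.00       966.9280     8,702.3519
  Σ                  1,708.6064    11,700.0492
P = 1,708.6064; Macaulay duration = 11,700.0492 / 1,708.6064 = 6.84771 years.
Modified duration = D_Mac / (1 + y) = 6.84771 / 1.092 = 6.27080 years.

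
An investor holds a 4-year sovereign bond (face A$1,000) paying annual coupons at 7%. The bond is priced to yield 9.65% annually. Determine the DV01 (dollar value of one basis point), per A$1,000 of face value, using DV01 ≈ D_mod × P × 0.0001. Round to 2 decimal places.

A$0.30

Periodic yield y = 0.0965.
  t   CF        PV=CF/(1+0.0965)^t    t·PV
  1        70.00        63.8395        63.8395
  2        70.00        58.2211       116.4423
  3        70.00        53.0973       159.2918
  4     1,070.00       740.2003     2,960.8010
  Σ                    915.3582     3,300.3746
P = 915.3582; D_Mac = 3.60556 yrs; D_mod = 3.28824 yrs.
DV01 ≈ 3.28824 × 915.3582 × 0.0001 = 0.300992.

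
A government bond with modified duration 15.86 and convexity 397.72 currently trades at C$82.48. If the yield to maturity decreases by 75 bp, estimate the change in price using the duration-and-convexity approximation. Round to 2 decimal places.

+C$10.73

Duration effect: -D_mod·Δy = -15.86 × (-0.0075) = +0.118950
Convexity effect: ½·C·(Δy)² = 0.5 × 397.72 × (-0.0075)² = +0.011185875
ΔP/P ≈ +0.118950 + 0.011185875 = +0.130135875
ΔP ≈ 82.48 × (+0.130135875) = +10.73360697.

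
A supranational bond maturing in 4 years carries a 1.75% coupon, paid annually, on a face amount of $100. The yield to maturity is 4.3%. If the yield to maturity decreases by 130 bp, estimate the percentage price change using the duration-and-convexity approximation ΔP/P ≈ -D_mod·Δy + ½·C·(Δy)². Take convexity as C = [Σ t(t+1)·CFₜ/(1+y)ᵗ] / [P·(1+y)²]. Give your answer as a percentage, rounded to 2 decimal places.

With y = 0.043:
  t   CF        PV=CF/(1+0.043)^t    t·PV        t(t+1)·PV
  1         1.75         1.6779         1.6779           3.3557
  2         1.75         1.6087         3.2174           9.6521
  3         1.75         1.5424         4.6271          18.5083
  4       101.75        85.9799       343.9198       1,719.5990
  Σ                     90.8088       353.4421       1,751.1151
P = 90.8088; D_Mac = 3.89216 yrs; D_mod = 3.73169 yrs; C = 17.72629.
Duration effect: -3.73169 × (-0.013) = +0.048512
Convexity effect: 0.5 × 17.72629 × (-0.013)² = +0.0014979
ΔP/P ≈ +0.048512 + 0.0014979 = +0.050010 = +5.0010%.

+5.00%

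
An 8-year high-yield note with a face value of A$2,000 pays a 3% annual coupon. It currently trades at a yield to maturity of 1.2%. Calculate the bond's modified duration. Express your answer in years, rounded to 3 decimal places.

7.200 years

Periodic yield y = 0.012. First find Macaulay duration:
  t   CF        PV=CF/(1+0.012)^t    t·PV
  1        60.00        59.2885        59.2885
  2        60.00        58.5855       117.1710
  3        60.00        57.8908       173.6725
  4        60.00        57.2044       228.8175
  5        60.00        56.5261       282.6303
  6        60.00        55.8558       335.1347
  7        60.00        55.1935       386.3543
  8     2,060.00     1,872.5056    14,980.0446
  Σ                  2,273.0501    16,563.1134
P = 2,273.0501; Macaulay duration = 16,563.1134 / 2,273.0501 = 7.28673 years.
Modified duration = D_Mac / (1 + y) = 7.28673 / 1.012 = 7.20033 years.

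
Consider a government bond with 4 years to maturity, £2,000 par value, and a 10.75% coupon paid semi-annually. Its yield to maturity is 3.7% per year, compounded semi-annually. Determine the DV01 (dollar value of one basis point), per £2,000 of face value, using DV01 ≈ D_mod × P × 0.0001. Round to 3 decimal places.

£0.850

Periodic yield y = 0.0185.
  t   CF        PV=CF/(1+0.0185)^t    t·PV
  1       107.50       105.5474       105.5474
  2       107.50       103.6302       207.2604
  3       107.50       101.7479       305.2436
  4       107.50        99.8997       399.5989
  5       107.50        98.0852       490.4258
  6       107.50        96.3035       577.8213
  7       107.50        94.5543       661.8800
  8     2,107.50     1,820.0332    14,560.2658
  Σ                  2,519.8014    17,308.0433
P = 2,519.8014; D_Mac = 6.86881 half-year periods = 3.43441 yrs; D_mod = 3.37202 yrs.
DV01 ≈ 3.37202 × 2,519.8014 × 0.0001 = 0.849683.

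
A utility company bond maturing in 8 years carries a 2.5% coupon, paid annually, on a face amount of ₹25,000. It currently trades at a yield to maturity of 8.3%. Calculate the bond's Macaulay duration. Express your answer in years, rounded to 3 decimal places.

Periodic yield y = 0.083. Discount each cash flow and weight by its year:
  t   CF        PV=CF/(1+0.083)^t    t·PV
  1       625.00       577.1006       577.1006
  2       625.00       532.8722     1,065.7445
  3       625.00       492.0335     1,476.1004
  4       625.00       454.3245     1,817.2981
  5       625.00       419.5056     2,097.5279
  6       625.00       387.3551     2,324.1306
  7       625.00       357.6686     2,503.6802
  8    25,625.00    13,540.5474   108,324.3790
  Σ                 16,761.4076   120,185.9614
Price P = Σ PV = 16,761.4076.
Macaulay duration = Σ(t·PV) / P = 120,185.9614 / 16,761.4076 = 7.17040 years.

7.170 years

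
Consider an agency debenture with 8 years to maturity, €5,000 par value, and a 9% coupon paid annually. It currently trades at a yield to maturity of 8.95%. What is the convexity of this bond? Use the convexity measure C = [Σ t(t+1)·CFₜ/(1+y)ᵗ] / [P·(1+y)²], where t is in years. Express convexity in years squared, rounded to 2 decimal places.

With y = 0.0895:
  t   CF        PV=CF/(1+0.0895)^t    t·PV        t(t+1)·PV
  1       450.00       413.0335       413.0335         826.0670
  2       450.00       379.1037       758.2074       2,274.6223
  3       450.00       347.9612     1,043.8836       4,175.5343
  4       450.00       319.3770     1,277.5078       6,387.5391
  5       450.00       293.1408     1,465.7042       8,794.2255
  6       450.00       269.0600     1,614.3599      11,300.5192
  7       450.00       246.9573     1,728.7011      13,829.6089
  8     5,450.00     2,745.2293    21,961.8344     197,656.5097
  Σ                  5,013.8628    30,263.2320     245,244.6259
P = 5,013.8628.
Convexity = Σ t(t+1)·PV / [P·(1+y)²] = 245,244.6259 / (5,013.8628 × 1.187010) = 41.20715.

41.21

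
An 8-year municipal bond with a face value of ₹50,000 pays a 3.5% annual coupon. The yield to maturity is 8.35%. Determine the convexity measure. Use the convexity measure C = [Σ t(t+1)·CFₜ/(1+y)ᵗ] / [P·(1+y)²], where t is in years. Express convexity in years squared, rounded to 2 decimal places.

With y = 0.0835:
  t   CF        PV=CF/(1+0.0835)^t    t·PV        t(t+1)·PV
  1     1,750.00     1,615.1361     1,615.1361       3,230.2723
  2     1,750.00     1,490.6656     2,981.3311       8,943.9934
  3     1,750.00     1,375.7873     4,127.3620      16,509.4478
  4     1,750.00     1,269.7622     5,079.0487      25,395.2435
  5     1,750.00     1,171.9079     5,859.5393      35,157.2361
  6     1,750.00     1,081.5947     6,489.5683      45,426.9778
  7     1,750.00       998.2415     6,987.6908      55,901.5263
  8    51,750.00    27,244.5117   217,956.0938   1,961,604.8441
  Σ                 36,247.6070   251,095.7701   2,152,169.5413
P = 36,247.6070.
Convexity = Σ t(t+1)·PV / [P·(1+y)²] = 2,152,169.5413 / (36,247.6070 × 1.173972) = 50.57540.

50.58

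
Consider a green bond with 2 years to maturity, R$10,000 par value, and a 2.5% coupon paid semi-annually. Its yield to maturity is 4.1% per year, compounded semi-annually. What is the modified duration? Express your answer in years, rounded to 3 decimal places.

1.923 years

Periodic yield y = 0.0205. First find Macaulay duration:
  t   CF        PV=CF/(1+0.0205)^t    t·PV
  1       125.00       122.4890       122.4890
  2       125.00       120.0284       240.0568
  3       125.00       117.6172       352.8517
  4    10,125.00     9,335.6163    37,342.4654
  Σ                  9,695.7510    38,057.8629
P = 9,695.7510; Macaulay duration = 38,057.8629 / 9,695.7510 = 3.92521 half-year periods = 1.96261 years.
Modified duration = D_Mac / (1 + y) = 1.96261 / 1.0205 = 1.92318 years.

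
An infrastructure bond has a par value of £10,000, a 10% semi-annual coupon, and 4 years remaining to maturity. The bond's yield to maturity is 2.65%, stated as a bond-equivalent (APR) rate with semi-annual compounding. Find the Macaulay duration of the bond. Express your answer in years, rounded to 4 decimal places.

3.4730 years

Periodic yield y = 0.01325. Discount each cash flow and weight by its period:
  t   CF        PV=CF/(1+0.01325)^t    t·PV
  1       500.00       493.4616       493.4616
  2       500.00       487.0088       974.0175
  3       500.00       480.6403     1,441.9209
  4       500.00       474.3551     1,897.4203
  5       500.00       468.1521     2,340.7603
  6       500.00       462.0302     2,772.1810
  7       500.00       455.9883     3,191.9182
  8    10,500.00     9,450.5351    75,604.2809
  Σ                 12,772.1714    88,715.9607
Price P = Σ PV = 12,772.1714.
Macaulay duration = Σ(t·PV) / P = 88,715.9607 / 12,772.1714 = 6.94604 half-year periods.
In years: 6.94604 / 2 = 3.47302 years.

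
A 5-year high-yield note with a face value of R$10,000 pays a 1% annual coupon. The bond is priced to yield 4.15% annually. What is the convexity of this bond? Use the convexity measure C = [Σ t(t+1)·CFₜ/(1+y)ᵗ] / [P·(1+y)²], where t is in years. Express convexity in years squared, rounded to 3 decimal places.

With y = 0.0415:
  t   CF        PV=CF/(1+0.0415)^t    t·PV        t(t+1)·PV
  1       100.00        96.0154        96.0154         192.0307
  2       100.00        92.1895       184.3790         553.1370
  3       100.00        88.5161       265.5482       1,062.1930
  4       100.00        84.9890       339.9561       1,699.7807
  5    10,100.00     8,241.8556    41,209.2781     247,255.6686
  Σ                  8,603.5656    42,095.1768     250,762.8100
P = 8,603.5656.
Convexity = Σ t(t+1)·PV / [P·(1+y)²] = 250,762.8100 / (8,603.5656 × 1.084722) = 26.86990.

26.870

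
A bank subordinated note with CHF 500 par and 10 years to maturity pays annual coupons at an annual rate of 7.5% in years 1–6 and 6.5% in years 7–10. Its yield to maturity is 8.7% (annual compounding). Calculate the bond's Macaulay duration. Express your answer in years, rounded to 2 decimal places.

Periodic yield y = 0.087. Discount each cash flow and weight by its year:
  t   CF        PV=CF/(1+0.087)^t    t·PV
  1        37.50        34.4986        34.4986
  2        37.50        31.7375        63.4749
  3        37.50        29.1973        87.5919
  4        37.50        26.8604       107.4418
  5        37.50        24.7106       123.5531
  6        37.50        22.7329       136.3971
  7        32.50        18.1249       126.8746
  8        32.50        16.6743       133.3942
  9        32.50        15.3397       138.0575
  10      532.50       231.2193     2,312.1935
  Σ                    451.0956     3,263.4771
Price P = Σ PV = 451.0956.
Macaulay duration = Σ(t·PV) / P = 3,263.4771 / 451.0956 = 7.23456 years.

7.23 years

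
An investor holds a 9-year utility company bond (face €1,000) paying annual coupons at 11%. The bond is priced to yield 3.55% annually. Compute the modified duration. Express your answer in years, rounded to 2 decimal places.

Periodic yield y = 0.0355. First find Macaulay duration:
  t   CF        PV=CF/(1+0.0355)^t    t·PV
  1       110.00       106.2289       106.2289
  2       110.00       102.5870       205.1741
  3       110.00        99.0700       297.2101
  4       110.00        95.6736       382.6945
  5       110.00        92.3937       461.9683
  6       110.00        89.2261       535.3568
  7       110.00        86.1672       603.1704
  8       110.00        83.2131       665.7050
  9     1,110.00       810.9089     7,298.1798
  Σ                  1,565.4686    10,555.6879
P = 1,565.4686; Macaulay duration = 10,555.6879 / 1,565.4686 = 6.74283 years.
Modified duration = D_Mac / (1 + y) = 6.74283 / 1.0355 = 6.51167 years.

6.51 years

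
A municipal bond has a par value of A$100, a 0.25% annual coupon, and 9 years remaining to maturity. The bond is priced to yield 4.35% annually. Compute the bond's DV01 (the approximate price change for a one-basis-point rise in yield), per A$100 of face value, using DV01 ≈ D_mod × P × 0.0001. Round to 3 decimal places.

Periodic yield y = 0.0435.
  t   CF        PV=CF/(1+0.0435)^t    t·PV
  1         0.25         0.2396         0.2396
  2         0.25         0.2296         0.4592
  3         0.25         0.2200         0.6601
  4         0.25         0.2108         0.8434
  5         0.25         0.2021         1.0103
  6         0.25         0.1936         1.1618
  7         0.25         0.1856         1.2989
  8         0.25         0.1778         1.4226
  9       100.25        68.3364       615.0279
  Σ                     69.9956       622.1238
P = 69.9956; D_Mac = 8.88805 yrs; D_mod = 8.51753 yrs.
DV01 ≈ 8.51753 × 69.9956 × 0.0001 = 0.059619.

A$0.060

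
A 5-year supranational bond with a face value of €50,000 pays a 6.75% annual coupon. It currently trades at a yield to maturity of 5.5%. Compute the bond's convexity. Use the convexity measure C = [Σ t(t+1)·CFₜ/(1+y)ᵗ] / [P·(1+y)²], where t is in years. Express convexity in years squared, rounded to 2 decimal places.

22.84

With y = 0.055:
  t   CF        PV=CF/(1+0.055)^t    t·PV        t(t+1)·PV
  1     3,375.00     3,199.0521     3,199.0521       6,398.1043
  2     3,375.00     3,032.2769     6,064.5538      18,193.6614
  3     3,375.00     2,874.1961     8,622.5883      34,490.3534
  4     3,375.00     2,724.3565    10,897.4260      54,487.1302
  5    53,375.00    40,839.0461   204,195.2307   1,225,171.3841
  Σ                 52,668.9278   232,978.8510   1,338,740.6333
P = 52,668.9278.
Convexity = Σ t(t+1)·PV / [P·(1+y)²] = 1,338,740.6333 / (52,668.9278 × 1.113025) = 22.83689.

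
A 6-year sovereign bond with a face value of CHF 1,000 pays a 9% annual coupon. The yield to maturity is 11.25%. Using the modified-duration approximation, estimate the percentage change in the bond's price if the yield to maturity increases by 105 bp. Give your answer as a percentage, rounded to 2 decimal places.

Periodic yield y = 0.1125. Modified duration first:
  t   CF        PV=CF/(1+0.1125)^t    t·PV
  1        90.00        80.8989        80.8989
  2        90.00        72.7181       145.4362
  3        90.00        65.3646       196.0937
  4        90.00        58.7547       235.0187
  5        90.00        52.8132       264.0660
  6     1,090.00       574.9451     3,449.6706
  Σ                    905.4945     4,371.1841
P = 905.4945; D_Mac = 4.82740 yrs; D_mod = 4.82740/(1+0.1125) = 4.33924 yrs.
ΔP/P ≈ -D_mod · Δy = -4.33924 × (+0.0105) = -0.045562 = -4.5562%.

-4.56%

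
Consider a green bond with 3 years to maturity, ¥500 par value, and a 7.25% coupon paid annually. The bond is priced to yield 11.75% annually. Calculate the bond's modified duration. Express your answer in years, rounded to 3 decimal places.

Periodic yield y = 0.1175. First find Macaulay duration:
  t   CF        PV=CF/(1+0.1175)^t    t·PV
  1        36.25        32.4385        32.4385
  2        36.25        29.0277        58.0554
  3       536.25       384.2596     1,152.7788
  Σ                    445.7258     1,243.2727
P = 445.7258; Macaulay duration = 1,243.2727 / 445.7258 = 2.78932 years.
Modified duration = D_Mac / (1 + y) = 2.78932 / 1.1175 = 2.49604 years.

2.496 years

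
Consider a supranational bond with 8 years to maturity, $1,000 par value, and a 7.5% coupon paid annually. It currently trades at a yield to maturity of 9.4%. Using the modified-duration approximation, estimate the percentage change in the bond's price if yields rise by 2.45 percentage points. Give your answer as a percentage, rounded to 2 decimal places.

Periodic yield y = 0.094. Modified duration first:
  t   CF        PV=CF/(1+0.094)^t    t·PV
  1        75.00        68.5558        68.5558
  2        75.00        62.6652       125.3305
  3        75.00        57.2808       171.8425
  4        75.00        52.3591       209.4363
  5        75.00        47.8602       239.3011
  6        75.00        43.7479       262.4875
  7        75.00        39.9890       279.9227
  8     1,075.00       523.9259     4,191.4074
  Σ                    896.3839     5,548.2836
P = 896.3839; D_Mac = 6.18963 yrs; D_mod = 6.18963/(1+0.094) = 5.65780 yrs.
ΔP/P ≈ -D_mod · Δy = -5.65780 × (+0.0245) = -0.138616 = -13.8616%.

-13.86%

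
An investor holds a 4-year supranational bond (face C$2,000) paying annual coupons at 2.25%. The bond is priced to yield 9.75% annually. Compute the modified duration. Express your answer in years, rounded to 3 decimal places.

Periodic yield y = 0.0975. First find Macaulay duration:
  t   CF        PV=CF/(1+0.0975)^t    t·PV
  1        45.00        41.0023        41.0023
  2        45.00        37.3597        74.7194
  3        45.00        34.0407       102.1222
  4     2,045.00     1,409.5328     5,638.1313
  Σ                  1,521.9356     5,855.9752
P = 1,521.9356; Macaulay duration = 5,855.9752 / 1,521.9356 = 3.84772 years.
Modified duration = D_Mac / (1 + y) = 3.84772 / 1.0975 = 3.50589 years.

3.506 years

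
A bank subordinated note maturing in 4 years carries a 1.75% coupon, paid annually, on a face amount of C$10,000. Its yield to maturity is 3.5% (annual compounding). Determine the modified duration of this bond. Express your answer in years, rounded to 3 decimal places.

Periodic yield y = 0.035. First find Macaulay duration:
  t   CF        PV=CF/(1+0.035)^t    t·PV
  1       175.00       169.0821       169.0821
  2       175.00       163.3644       326.7287
  3       175.00       157.8400       473.5199
  4    10,175.00     8,866.9247    35,467.6987
  Σ                  9,357.2111    36,437.0295
P = 9,357.2111; Macaulay duration = 36,437.0295 / 9,357.2111 = 3.89401 years.
Modified duration = D_Mac / (1 + y) = 3.89401 / 1.035 = 3.76232 years.

3.762 years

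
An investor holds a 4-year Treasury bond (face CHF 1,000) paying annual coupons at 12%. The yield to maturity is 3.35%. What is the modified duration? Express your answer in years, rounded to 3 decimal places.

Periodic yield y = 0.0335. First find Macaulay duration:
  t   CF        PV=CF/(1+0.0335)^t    t·PV
  1       120.00       116.1103       116.1103
  2       120.00       112.3467       224.6934
  3       120.00       108.7051       326.1152
  4     1,120.00       981.6939     3,926.7757
  Σ                  1,318.8560     4,593.6946
P = 1,318.8560; Macaulay duration = 4,593.6946 / 1,318.8560 = 3.48309 years.
Modified duration = D_Mac / (1 + y) = 3.48309 / 1.0335 = 3.37019 years.

3.370 years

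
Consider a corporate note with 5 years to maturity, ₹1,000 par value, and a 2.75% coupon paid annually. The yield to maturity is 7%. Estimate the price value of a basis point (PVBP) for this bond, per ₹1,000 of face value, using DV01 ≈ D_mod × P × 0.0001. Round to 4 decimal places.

Periodic yield y = 0.07.
  t   CF        PV=CF/(1+0.07)^t    t·PV
  1        27.50        25.7009        25.7009
  2        27.50        24.0196        48.0391
  3        27.50        22.4482        67.3446
  4        27.50        20.9796        83.9185
  5     1,027.50       732.5933     3,662.9665
  Σ                    825.7416     3,887.9696
P = 825.7416; D_Mac = 4.70846 yrs; D_mod = 4.40043 yrs.
DV01 ≈ 4.40043 × 825.7416 × 0.0001 = 0.363362.

₹0.3634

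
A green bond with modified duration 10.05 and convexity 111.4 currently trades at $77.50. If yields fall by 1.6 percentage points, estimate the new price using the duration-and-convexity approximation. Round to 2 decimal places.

Duration effect: -D_mod·Δy = -10.05 × (-0.016) = +0.160800
Convexity effect: ½·C·(Δy)² = 0.5 × 111.4 × (-0.016)² = +0.0142592
ΔP/P ≈ +0.160800 + 0.0142592 = +0.1750592
New price ≈ 77.50 × (1 + 0.1750592) = 91.067088.

$91.07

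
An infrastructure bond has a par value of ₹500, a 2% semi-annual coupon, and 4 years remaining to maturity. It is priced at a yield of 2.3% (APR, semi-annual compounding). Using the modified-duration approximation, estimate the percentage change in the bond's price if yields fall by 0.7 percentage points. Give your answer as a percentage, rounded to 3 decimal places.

+2.673%

Periodic yield y = 0.0115. Modified duration first:
  t   CF        PV=CF/(1+0.0115)^t    t·PV
  1         5.00         4.9432         4.9432
  2         5.00         4.8870         9.7739
  3         5.00         4.8314        14.4942
  4         5.00         4.7765        19.1059
  5         5.00         4.7222        23.6108
  6         5.00         4.6685        28.0108
  7         5.00         4.6154        32.3078
  8       505.00       460.8550     3,686.8398
  Σ                    494.2990     3,819.0863
P = 494.2990; D_Mac = 7.72627 half-year periods = 3.86313 yrs; D_mod = 3.86313/(1+0.0115) = 3.81921 yrs.
ΔP/P ≈ -D_mod · Δy = -3.81921 × (-0.007) = +0.026734 = +2.6734%.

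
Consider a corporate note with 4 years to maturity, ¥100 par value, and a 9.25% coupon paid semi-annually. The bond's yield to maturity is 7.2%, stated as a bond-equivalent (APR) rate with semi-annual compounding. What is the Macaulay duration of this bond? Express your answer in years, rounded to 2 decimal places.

3.45 years

Periodic yield y = 0.036. Discount each cash flow and weight by its period:
  t   CF        PV=CF/(1+0.036)^t    t·PV
  1        4.625         4.4643         4.4643
  2        4.625         4.3092         8.6183
  3        4.625         4.1594        12.4783
  4        4.625         4.0149        16.0595
  5        4.625         3.8754        19.3768
  6        4.625         3.7407        22.4442
  7        4.625         3.6107        25.2750
  8      104.625        78.8420       630.7357
  Σ                    107.0165       739.4522
Price P = Σ PV = 107.0165.
Macaulay duration = Σ(t·PV) / P = 739.4522 / 107.0165 = 6.90970 half-year periods.
In years: 6.90970 / 2 = 3.45485 years.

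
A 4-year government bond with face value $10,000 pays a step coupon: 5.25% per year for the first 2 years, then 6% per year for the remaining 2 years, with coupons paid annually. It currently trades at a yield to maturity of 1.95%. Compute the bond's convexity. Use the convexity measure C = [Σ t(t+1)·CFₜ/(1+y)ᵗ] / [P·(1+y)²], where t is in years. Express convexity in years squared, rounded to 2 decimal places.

With y = 0.0195:
  t   CF        PV=CF/(1+0.0195)^t    t·PV        t(t+1)·PV
  1       525.00       514.9583       514.9583       1,029.9166
  2       525.00       505.1087     1,010.2174       3,030.6522
  3       600.00       566.2257     1,698.6770       6,794.7081
  4    10,600.00     9,811.9866    39,247.9463     196,239.7313
  Σ                 11,398.2792    42,471.7990     207,095.0082
P = 11,398.2792.
Convexity = Σ t(t+1)·PV / [P·(1+y)²] = 207,095.0082 / (11,398.2792 × 1.039380) = 17.48058.

17.48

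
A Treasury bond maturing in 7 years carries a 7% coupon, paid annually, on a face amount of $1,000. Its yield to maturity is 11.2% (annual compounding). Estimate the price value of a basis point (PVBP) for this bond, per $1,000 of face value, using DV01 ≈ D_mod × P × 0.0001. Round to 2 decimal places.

Periodic yield y = 0.112.
  t   CF        PV=CF/(1+0.112)^t    t·PV
  1        70.00        62.9496        62.9496
  2        70.00        56.6094       113.2188
  3        70.00        50.9077       152.7232
  4        70.00        45.7803       183.1213
  5        70.00        41.1694       205.8468
  6        70.00        37.0228       222.1368
  7     1,070.00       508.9209     3,562.4461
  Σ                    803.3601     4,502.4427
P = 803.3601; D_Mac = 5.60451 yrs; D_mod = 5.04003 yrs.
DV01 ≈ 5.04003 × 803.3601 × 0.0001 = 0.404896.

$0.40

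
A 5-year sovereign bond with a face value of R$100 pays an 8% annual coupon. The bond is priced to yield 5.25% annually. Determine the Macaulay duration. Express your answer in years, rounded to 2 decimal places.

Periodic yield y = 0.0525. Discount each cash flow and weight by its year:
  t   CF        PV=CF/(1+0.0525)^t    t·PV
  1         8.00         7.6010         7.6010
  2         8.00         7.2218        14.4436
  3         8.00         6.8616        20.5847
  4         8.00         6.5193        26.0772
  5       108.00        83.6206       418.1030
  Σ                    111.8242       486.8095
Price P = Σ PV = 111.8242.
Macaulay duration = Σ(t·PV) / P = 486.8095 / 111.8242 = 4.35335 years.

4.35 years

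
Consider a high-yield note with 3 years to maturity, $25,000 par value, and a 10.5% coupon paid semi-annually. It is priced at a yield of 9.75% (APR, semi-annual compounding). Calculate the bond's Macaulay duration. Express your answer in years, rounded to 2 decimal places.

Periodic yield y = 0.04875. Discount each cash flow and weight by its period:
  t   CF        PV=CF/(1+0.04875)^t    t·PV
  1     1,312.50     1,251.4899     1,251.4899
  2     1,312.50     1,193.3157     2,386.6315
  3     1,312.50     1,137.8457     3,413.5372
  4     1,312.50     1,084.9542     4,339.8169
  5     1,312.50     1,034.5213     5,172.6066
  6    26,312.50    19,775.6274   118,653.7642
  Σ                 25,477.7543   135,217.8463
Price P = Σ PV = 25,477.7543.
Macaulay duration = Σ(t·PV) / P = 135,217.8463 / 25,477.7543 = 5.30729 half-year periods.
In years: 5.30729 / 2 = 2.65365 years.

2.65 years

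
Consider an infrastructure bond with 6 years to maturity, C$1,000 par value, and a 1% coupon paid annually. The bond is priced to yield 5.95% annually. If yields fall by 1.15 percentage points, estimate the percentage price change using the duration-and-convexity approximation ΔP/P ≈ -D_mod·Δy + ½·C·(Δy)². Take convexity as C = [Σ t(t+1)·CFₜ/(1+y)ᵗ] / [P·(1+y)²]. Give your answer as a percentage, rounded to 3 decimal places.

With y = 0.0595:
  t   CF        PV=CF/(1+0.0595)^t    t·PV        t(t+1)·PV
  1        10.00         9.4384         9.4384          18.8768
  2        10.00         8.9084        17.8167          53.4502
  3        10.00         8.4081        25.2243         100.8970
  4        10.00         7.9359        31.7436         158.7180
  5        10.00         7.4902        37.4512         224.7069
  6     1,010.00       714.0286     4,284.1716      29,989.2012
  Σ                    756.2096     4,405.8458      30,545.8502
P = 756.2096; D_Mac = 5.82622 yrs; D_mod = 5.49903 yrs; C = 35.98389.
Duration effect: -5.49903 × (-0.0115) = +0.063239
Convexity effect: 0.5 × 35.98389 × (-0.0115)² = +0.0023794
ΔP/P ≈ +0.063239 + 0.0023794 = +0.065618 = +6.5618%.

+6.562%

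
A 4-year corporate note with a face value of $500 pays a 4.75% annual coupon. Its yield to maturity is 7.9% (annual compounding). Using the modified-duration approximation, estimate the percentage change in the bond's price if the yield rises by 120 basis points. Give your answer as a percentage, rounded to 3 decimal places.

Periodic yield y = 0.079. Modified duration first:
  t   CF        PV=CF/(1+0.079)^t    t·PV
  1        23.75        22.0111        22.0111
  2        23.75        20.3996        40.7991
  3        23.75        18.9060        56.7180
  4       523.75       386.4010     1,545.6041
  Σ                    447.7177     1,665.1322
P = 447.7177; D_Mac = 3.71916 yrs; D_mod = 3.71916/(1+0.079) = 3.44686 yrs.
ΔP/P ≈ -D_mod · Δy = -3.44686 × (+0.012) = -0.041362 = -4.1362%.

-4.136%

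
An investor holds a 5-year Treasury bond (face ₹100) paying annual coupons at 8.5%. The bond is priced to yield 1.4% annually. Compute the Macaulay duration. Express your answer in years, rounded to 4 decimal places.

4.3833 years

Periodic yield y = 0.014. Discount each cash flow and weight by its year:
  t   CF        PV=CF/(1+0.014)^t    t·PV
  1         8.50         8.3826         8.3826
  2         8.50         8.2669        16.5338
  3         8.50         8.1528        24.4583
  4         8.50         8.0402        32.1608
  5       108.50       101.2139       506.0693
  Σ                    134.0564       587.6048
Price P = Σ PV = 134.0564.
Macaulay duration = Σ(t·PV) / P = 587.6048 / 134.0564 = 4.38327 years.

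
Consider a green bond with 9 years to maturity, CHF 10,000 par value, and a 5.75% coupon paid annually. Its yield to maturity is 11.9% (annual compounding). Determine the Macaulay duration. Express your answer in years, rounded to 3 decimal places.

6.829 years

Periodic yield y = 0.119. Discount each cash flow and weight by its year:
  t   CF        PV=CF/(1+0.119)^t    t·PV
  1       575.00       513.8517       513.8517
  2       575.00       459.2061       918.4122
  3       575.00       410.3719     1,231.1156
  4       575.00       366.7309     1,466.9236
  5       575.00       327.7309     1,638.6546
  6       575.00       292.8784     1,757.2703
  7       575.00       261.7323     1,832.1258
  8       575.00       233.8983     1,871.1868
  9    10,575.00     3,844.2321    34,598.0886
  Σ                  6,710.6325    45,827.6292
Price P = Σ PV = 6,710.6325.
Macaulay duration = Σ(t·PV) / P = 45,827.6292 / 6,710.6325 = 6.82911 years.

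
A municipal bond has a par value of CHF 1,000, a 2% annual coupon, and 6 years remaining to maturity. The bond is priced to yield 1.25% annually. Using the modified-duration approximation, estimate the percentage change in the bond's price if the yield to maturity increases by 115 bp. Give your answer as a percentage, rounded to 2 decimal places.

-6.50%

Periodic yield y = 0.0125. Modified duration first:
  t   CF        PV=CF/(1+0.0125)^t    t·PV
  1        20.00        19.7531        19.7531
  2        20.00        19.5092        39.0184
  3        20.00        19.2684        57.8051
  4        20.00        19.0305        76.1219
  5        20.00        18.7955        93.9777
  6     1,020.00       946.7384     5,680.4302
  Σ                  1,043.0951     5,967.1065
P = 1,043.0951; D_Mac = 5.72058 yrs; D_mod = 5.72058/(1+0.0125) = 5.64995 yrs.
ΔP/P ≈ -D_mod · Δy = -5.64995 × (+0.0115) = -0.064974 = -6.4974%.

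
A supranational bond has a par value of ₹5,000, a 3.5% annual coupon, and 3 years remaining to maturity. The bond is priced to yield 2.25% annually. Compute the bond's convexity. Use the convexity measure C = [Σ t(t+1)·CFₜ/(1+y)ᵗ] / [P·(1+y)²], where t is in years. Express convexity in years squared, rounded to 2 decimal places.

With y = 0.0225:
  t   CF        PV=CF/(1+0.0225)^t    t·PV        t(t+1)·PV
  1       175.00       171.1491       171.1491         342.2983
  2       175.00       167.3830       334.7661       1,004.2982
  3     5,175.00     4,840.8364    14,522.5092      58,090.0366
  Σ                  5,179.3686    15,028.4243      59,436.6330
P = 5,179.3686.
Convexity = Σ t(t+1)·PV / [P·(1+y)²] = 59,436.6330 / (5,179.3686 × 1.045506) = 10.97617.

10.98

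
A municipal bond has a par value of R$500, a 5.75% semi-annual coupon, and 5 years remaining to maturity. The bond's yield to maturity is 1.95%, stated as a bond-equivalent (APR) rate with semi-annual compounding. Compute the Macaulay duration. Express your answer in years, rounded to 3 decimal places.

4.471 years

Periodic yield y = 0.00975. Discount each cash flow and weight by its period:
  t   CF        PV=CF/(1+0.00975)^t    t·PV
  1       14.375        14.2362        14.2362
  2       14.375        14.0987        28.1975
  3       14.375        13.9626        41.8878
  4       14.375        13.8278        55.3111
  5       14.375        13.6943        68.4713
  6       14.375        13.5620        81.3722
  7       14.375        13.4311        94.0175
  8       14.375        13.3014       106.4111
  9       14.375        13.1730       118.5566
  10     514.375       466.8112     4,668.1116
  Σ                    590.0982     5,276.5729
Price P = Σ PV = 590.0982.
Macaulay duration = Σ(t·PV) / P = 5,276.5729 / 590.0982 = 8.94186 half-year periods.
In years: 8.94186 / 2 = 4.47093 years.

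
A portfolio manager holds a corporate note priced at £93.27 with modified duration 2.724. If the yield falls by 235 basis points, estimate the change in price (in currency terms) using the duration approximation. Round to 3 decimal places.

+£5.971

Duration approximation: ΔP/P ≈ -D_mod · Δy = -2.724 × (-0.0235) = +0.064014.
ΔP ≈ 93.27 × (+0.064014) = +5.97058578.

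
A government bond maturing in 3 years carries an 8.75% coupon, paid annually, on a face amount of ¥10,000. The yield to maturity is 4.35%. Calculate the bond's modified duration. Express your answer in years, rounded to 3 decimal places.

Periodic yield y = 0.0435. First find Macaulay duration:
  t   CF        PV=CF/(1+0.0435)^t    t·PV
  1       875.00       838.5242       838.5242
  2       875.00       803.5689     1,607.1379
  3    10,875.00     9,570.8808    28,712.6423
  Σ                 11,212.9739    31,158.3044
P = 11,212.9739; Macaulay duration = 31,158.3044 / 11,212.9739 = 2.77877 years.
Modified duration = D_Mac / (1 + y) = 2.77877 / 1.0435 = 2.66293 years.

2.663 years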